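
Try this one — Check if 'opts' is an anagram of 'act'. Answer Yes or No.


Sorted letters of 'opts': 'opst'
Sorted letters of 'act': 'act'
They do not match.

No


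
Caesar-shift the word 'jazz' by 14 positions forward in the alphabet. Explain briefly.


Shift each letter by 14: j -> x, a -> o, z -> n, z -> n. Result: 'xonn'.

xonn


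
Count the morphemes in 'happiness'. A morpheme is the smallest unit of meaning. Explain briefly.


Decomposition: happy (root) + -ness (suffix) = 2 morpheme(s)

2 morphemes


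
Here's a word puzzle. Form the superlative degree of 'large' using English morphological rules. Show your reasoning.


Apply superlative formation (ends in e: add -st): 'large' -> 'largest'.

largest


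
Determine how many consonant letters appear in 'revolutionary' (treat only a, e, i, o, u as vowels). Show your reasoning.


Consonants in 'revolutionary': r, v, l, t, n, r, y = 7 consonants.

7


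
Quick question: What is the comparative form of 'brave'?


Apply comparative formation (ends in e: add -r): 'brave' -> 'braver'.

braver


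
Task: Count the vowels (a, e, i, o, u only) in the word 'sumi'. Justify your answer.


Vowels in 'sumi': u, i = 2 vowels.

2


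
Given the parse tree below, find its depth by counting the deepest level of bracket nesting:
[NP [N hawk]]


Count bracket nesting levels:
'[' at pos 0: depth = 1
'[' at pos 4: depth = 2
Maximum depth reached: 2

2


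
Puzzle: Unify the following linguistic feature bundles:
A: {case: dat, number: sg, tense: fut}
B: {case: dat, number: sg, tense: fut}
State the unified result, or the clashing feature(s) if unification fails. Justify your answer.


Compare features:
case: A=dat vs B=dat -> unified: dat
number: A=sg vs B=sg -> unified: sg
tense: A=fut vs B=fut -> unified: fut
No clashes found.

Unified: {case: dat, number: sg, tense: fut}


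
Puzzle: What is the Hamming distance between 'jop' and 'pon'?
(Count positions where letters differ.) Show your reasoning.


Alignment:
Position 1: 'j' vs 'p' = DIFFER
Position 2: 'o' vs 'o' = match
Position 3: 'p' vs 'n' = DIFFER
Total differences: 2

2


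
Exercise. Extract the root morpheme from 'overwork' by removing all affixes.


Remove prefix 'over' from 'overwork' to get root 'work'.

work


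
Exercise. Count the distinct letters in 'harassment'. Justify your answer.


Unique letters in 'harassment': {a, e, h, m, n, r, s, t} = 8 distinct letters.

8


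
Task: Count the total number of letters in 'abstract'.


Spell out 'abstract' and number each letter: a(1), b(2), s(3), t(4), r(5), a(6), c(7), t(8). Total: 8 letters.

8


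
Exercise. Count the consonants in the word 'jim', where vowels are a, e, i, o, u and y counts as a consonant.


Consonants in 'jim': j, m = 2 consonants.

2


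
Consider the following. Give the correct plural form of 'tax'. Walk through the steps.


Apply rule: Add -es (sibilant/fricative ending). 'tax' becomes 'taxes'.

taxes


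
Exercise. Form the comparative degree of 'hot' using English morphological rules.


Apply comparative formation (double final consonant, add -er): 'hot' -> 'hotter'.

hotter


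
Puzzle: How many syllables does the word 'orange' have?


Break 'orange' into syllables: or-ange -> or | ange = 2 syllables

2 syllables


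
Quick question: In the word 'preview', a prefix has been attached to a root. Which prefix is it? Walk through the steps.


The word 'preview' = 'pre' (prefix) + 'view' (root). The prefix is 'pre'.

pre


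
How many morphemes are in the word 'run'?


Decomposition: run (free morpheme) = 1 morpheme(s)

1 morphemes


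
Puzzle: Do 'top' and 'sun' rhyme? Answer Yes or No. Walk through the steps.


Rime (stressed vowel + following sounds) of 'top': -op = /ɒp/
Rime of 'sun': -un = /ʌn/
/ɒp/ and /ʌn/ are different ending sounds, so the words do not rhyme.

No


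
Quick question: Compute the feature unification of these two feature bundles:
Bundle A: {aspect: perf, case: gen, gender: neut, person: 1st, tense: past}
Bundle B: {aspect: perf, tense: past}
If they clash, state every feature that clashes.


Compare features:
aspect: A=perf vs B=perf -> unified: perf
case: A=gen vs B=_ -> unified: gen
gender: A=neut vs B=_ -> unified: neut
person: A=1st vs B=_ -> unified: 1st
tense: A=past vs B=past -> unified: past
No clashes found.

Unified: {aspect: perf, case: gen, gender: neut, person: 1st, tense: past}


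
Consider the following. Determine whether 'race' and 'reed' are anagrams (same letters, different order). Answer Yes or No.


Sorted letters of 'race': 'acer'
Sorted letters of 'reed': 'deer'
They do not match.

No


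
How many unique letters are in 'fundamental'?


Unique letters in 'fundamental': {a, d, e, f, l, m, n, t, u} = 9 distinct letters.

9


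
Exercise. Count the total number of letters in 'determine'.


Spell out 'determine' and number each letter: d(1), e(2), t(3), e(4), r(5), m(6), i(7), n(8), e(9). Total: 9 letters.

9


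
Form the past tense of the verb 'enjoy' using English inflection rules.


Apply rule: Add -ed. 'enjoy' becomes 'enjoyed'.

enjoyed


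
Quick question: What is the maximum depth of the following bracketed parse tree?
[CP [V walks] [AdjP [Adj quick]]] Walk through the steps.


Count bracket nesting levels:
'[' at pos 0: depth = 1
'[' at pos 4: depth = 2
'[' at pos 14: depth = 2
'[' at pos 20: depth = 3
Maximum depth reached: 3

3


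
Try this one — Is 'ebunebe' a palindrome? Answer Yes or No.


Forward: 'ebunebe'
Reversed: 'ebenube'
They differ.

No


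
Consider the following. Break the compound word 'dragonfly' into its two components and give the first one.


Split 'dragonfly' into 'dragon' + 'fly'. The first part is 'dragon'.

dragon


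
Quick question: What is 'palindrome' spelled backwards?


Reverse 'palindrome' character by character: 'emordnilap'.

emordnilap


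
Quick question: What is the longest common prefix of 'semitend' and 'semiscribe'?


Compare from the start: 4 characters match: 'semi'. Mismatch at position 5: 't' vs 's'.

semi


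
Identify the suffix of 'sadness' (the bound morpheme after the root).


The word 'sadness' = 'sad' (root) + '-ness' (suffix). The suffix is '-ness'.

ness


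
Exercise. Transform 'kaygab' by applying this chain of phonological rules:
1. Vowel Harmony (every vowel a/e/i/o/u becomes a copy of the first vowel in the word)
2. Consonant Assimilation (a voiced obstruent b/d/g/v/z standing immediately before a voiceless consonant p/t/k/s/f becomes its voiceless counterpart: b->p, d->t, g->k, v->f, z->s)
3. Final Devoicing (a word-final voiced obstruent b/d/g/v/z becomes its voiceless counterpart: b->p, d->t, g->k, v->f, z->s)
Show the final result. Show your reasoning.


Starting form: 'kaygab'
Rule 1: Vowel Harmony: all vowels already match. No change.
Rule 2: Consonant Assimilation: no voiced obstruent (b/d/g/v/z) stands immediately before a voiceless consonant (p/t/k/s/f). No change.
Rule 3: Final Devoicing: word-final voiced obstruent 'b' becomes voiceless 'p'. 'kaygab' -> 'kaygap'
Final form: 'kaygap'

kaygap


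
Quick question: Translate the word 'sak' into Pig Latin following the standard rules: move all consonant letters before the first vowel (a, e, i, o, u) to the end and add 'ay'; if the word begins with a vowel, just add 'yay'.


'sak': move consonant cluster 's' to end and add 'ay': 'aksay'.

aksay


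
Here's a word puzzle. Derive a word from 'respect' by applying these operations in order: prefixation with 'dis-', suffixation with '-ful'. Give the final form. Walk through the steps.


Step 1: Add prefix 'dis-' to 'respect' = 'disrespect'
Step 2: Add suffix '-ful' to 'disrespect' = 'disrespectful'

disrespectful


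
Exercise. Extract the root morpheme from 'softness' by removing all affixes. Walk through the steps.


Remove suffix '-ness' from 'softness' to get root 'soft'.

soft


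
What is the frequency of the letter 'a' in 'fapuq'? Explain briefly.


Letter 'a' in 'fapuq': found at position(s) 2 = 1 occurrence(s).

1


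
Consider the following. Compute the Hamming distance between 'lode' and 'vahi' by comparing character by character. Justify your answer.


Alignment:
Position 1: 'l' vs 'v' = DIFFER
Position 2: 'o' vs 'a' = DIFFER
Position 3: 'd' vs 'h' = DIFFER
Position 4: 'e' vs 'i' = DIFFER
Total differences: 4

4


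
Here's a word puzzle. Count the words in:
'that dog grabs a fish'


Split into words: that | dog | grabs | a | fish = 5 words.

5


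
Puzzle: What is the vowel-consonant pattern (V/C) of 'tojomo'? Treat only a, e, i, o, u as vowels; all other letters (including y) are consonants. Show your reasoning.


Letter mapping: t = C, o = V, j = C, o = V, m = C, o = V.

CVCVCV


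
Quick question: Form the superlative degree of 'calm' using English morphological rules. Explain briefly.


Apply superlative formation (add -est): 'calm' -> 'calmest'.

calmest


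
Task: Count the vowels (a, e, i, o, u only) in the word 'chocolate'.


Vowels in 'chocolate': o, o, a, e = 4 vowels.

4


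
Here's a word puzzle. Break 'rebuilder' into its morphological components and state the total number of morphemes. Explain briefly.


Step 1: Identify prefix: 're' (meaning: again)
Step 2: Identify root: 'build'
Step 3: Identify suffix(es): 'er'
Decomposition: re- (prefix: again) + build (root) + -er (suffix: one who)
Total morphemes: 3

3 morphemes (re- (prefix: again) + build (root) + -er (suffix: one who))


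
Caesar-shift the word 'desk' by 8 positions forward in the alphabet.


Shift each letter by 8: d -> l, e -> m, s -> a, k -> s. Result: 'lmas'.

lmas


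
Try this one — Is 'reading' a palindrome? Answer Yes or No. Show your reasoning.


Forward: 'reading'
Reversed: 'gnidaer'
They differ.

No


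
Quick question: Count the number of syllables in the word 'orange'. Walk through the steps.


Break 'orange' into syllables: or-ange -> or | ange = 2 syllables

2 syllables


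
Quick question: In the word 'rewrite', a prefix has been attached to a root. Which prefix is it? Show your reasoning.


The word 'rewrite' = 're' (prefix) + 'write' (root). The prefix is 're'.

re


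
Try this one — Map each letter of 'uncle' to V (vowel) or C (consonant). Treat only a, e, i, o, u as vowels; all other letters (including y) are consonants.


Letter mapping: u = V, n = C, c = C, l = C, e = V.

VCCCV


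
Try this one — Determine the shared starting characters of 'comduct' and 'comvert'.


Compare from the start: 3 characters match: 'com'. Mismatch at position 4: 'd' vs 'v'.

com


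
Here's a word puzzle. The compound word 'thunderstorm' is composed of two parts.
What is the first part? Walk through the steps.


Split 'thunderstorm' into 'thunder' + 'storm'. The first part is 'thunder'.

thunder


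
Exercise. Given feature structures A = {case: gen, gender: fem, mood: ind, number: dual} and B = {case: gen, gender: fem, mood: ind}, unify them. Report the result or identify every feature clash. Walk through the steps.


Compare features:
case: A=gen vs B=gen -> unified: gen
gender: A=fem vs B=fem -> unified: fem
mood: A=ind vs B=ind -> unified: ind
number: A=dual vs B=_ -> unified: dual
No clashes found.

Unified: {case: gen, gender: fem, mood: ind, number: dual}


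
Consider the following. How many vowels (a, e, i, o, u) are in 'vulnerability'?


Vowels in 'vulnerability': u, e, a, i, i = 5 vowels.

5


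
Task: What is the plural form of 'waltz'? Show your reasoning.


Apply rule: Add -es (sibilant/fricative ending). 'waltz' becomes 'waltzes'.

waltzes


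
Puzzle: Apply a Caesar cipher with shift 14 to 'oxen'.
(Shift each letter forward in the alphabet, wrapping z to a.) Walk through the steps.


Shift each letter by 14: o -> c, x -> l, e -> s, n -> b. Result: 'clsb'.

clsb


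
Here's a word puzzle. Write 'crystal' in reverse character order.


Reverse 'crystal' character by character: 'latsyrc'.

latsyrc


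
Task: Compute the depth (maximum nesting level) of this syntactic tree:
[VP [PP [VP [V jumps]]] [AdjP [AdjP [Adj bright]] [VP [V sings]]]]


Count bracket nesting levels:
'[' at pos 0: depth = 1
'[' at pos 4: depth = 2
'[' at pos 8: depth = 3
'[' at pos 12: depth = 4
'[' at pos 24: depth = 2
'[' at pos 30: depth = 3
'[' at pos 36: depth = 4
'[' at pos 50: depth = 3
'[' at pos 54: depth = 4
Maximum depth reached: 4

4


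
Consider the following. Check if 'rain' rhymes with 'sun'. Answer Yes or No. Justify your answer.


Rime (stressed vowel + following sounds) of 'rain': -ain = /eɪn/
Rime of 'sun': -un = /ʌn/
/eɪn/ and /ʌn/ are different ending sounds, so the words do not rhyme.

No


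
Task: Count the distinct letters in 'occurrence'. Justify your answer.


Unique letters in 'occurrence': {c, e, n, o, r, u} = 6 distinct letters.

6


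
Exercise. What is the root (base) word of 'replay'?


Remove prefix 're' from 'replay' to get root 'play'.

play


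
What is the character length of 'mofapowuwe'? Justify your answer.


Spell out 'mofapowuwe' and number each letter: m(1), o(2), f(3), a(4), p(5), o(6), w(7), u(8), w(9), e(10). Total: 10 letters.

10


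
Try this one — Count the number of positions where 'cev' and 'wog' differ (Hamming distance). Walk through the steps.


Alignment:
Position 1: 'c' vs 'w' = DIFFER
Position 2: 'e' vs 'o' = DIFFER
Position 3: 'v' vs 'g' = DIFFER
Total differences: 3

3


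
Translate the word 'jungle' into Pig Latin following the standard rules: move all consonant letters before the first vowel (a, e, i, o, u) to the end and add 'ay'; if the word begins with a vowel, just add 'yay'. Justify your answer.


'jungle': move consonant cluster 'j' to end and add 'ay': 'unglejay'.

unglejay


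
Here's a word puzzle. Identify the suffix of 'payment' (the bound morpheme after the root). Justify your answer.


The word 'payment' = 'pay' (root) + '-ment' (suffix). The suffix is '-ment'.

ment


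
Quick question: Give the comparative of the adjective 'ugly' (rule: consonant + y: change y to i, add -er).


Apply comparative formation (consonant + y: change y to i, add -er): 'ugly' -> 'uglier'.

uglier


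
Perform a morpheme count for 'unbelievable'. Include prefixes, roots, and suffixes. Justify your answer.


Decomposition: un- (prefix) + believe (root) + -able (suffix) = 3 morpheme(s)

3 morphemes


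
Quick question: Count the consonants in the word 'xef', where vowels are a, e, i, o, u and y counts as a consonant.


Consonants in 'xef': x, f = 2 consonants.

2


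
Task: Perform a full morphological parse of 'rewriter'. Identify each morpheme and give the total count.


Step 1: Identify prefix: 're' (meaning: again)
Step 2: Identify root: 'write'
Step 3: Identify suffix(es): 'er'
Decomposition: re- (prefix: again) + write (root) + -er (suffix: one who)
Total morphemes: 3

3 morphemes (re- (prefix: again) + write (root) + -er (suffix: one who))


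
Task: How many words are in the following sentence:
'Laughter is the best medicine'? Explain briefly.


Split into words: Laughter | is | the | best | medicine = 5 words.

5


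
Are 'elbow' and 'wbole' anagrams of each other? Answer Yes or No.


Sorted letters of 'elbow': 'below'
Sorted letters of 'wbole': 'below'
They match.

Yes


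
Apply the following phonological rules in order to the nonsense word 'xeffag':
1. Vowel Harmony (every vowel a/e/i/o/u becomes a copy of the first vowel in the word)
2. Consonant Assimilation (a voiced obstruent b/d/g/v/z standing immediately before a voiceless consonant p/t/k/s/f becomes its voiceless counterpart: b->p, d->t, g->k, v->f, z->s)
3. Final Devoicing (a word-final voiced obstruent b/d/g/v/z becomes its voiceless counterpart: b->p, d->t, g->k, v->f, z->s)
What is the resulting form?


Starting form: 'xeffag'
Rule 1: Vowel Harmony: all vowels become 'e' (matching first vowel). 'xeffag' -> 'xeffeg'
Rule 2: Consonant Assimilation: no voiced obstruent (b/d/g/v/z) stands immediately before a voiceless consonant (p/t/k/s/f). No change.
Rule 3: Final Devoicing: word-final voiced obstruent 'g' becomes voiceless 'k'. 'xeffeg' -> 'xeffek'
Final form: 'xeffek'

xeffek


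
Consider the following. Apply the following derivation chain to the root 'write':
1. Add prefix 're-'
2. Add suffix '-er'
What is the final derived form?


Step 1: Add prefix 're-' to 'write' = 'rewrite'
Step 2: Add suffix '-er' to 'rewrite' = 'rewriter'

rewriter


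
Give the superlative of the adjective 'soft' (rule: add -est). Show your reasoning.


Apply superlative formation (add -est): 'soft' -> 'softest'.

softest


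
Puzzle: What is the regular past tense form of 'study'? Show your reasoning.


Apply rule: Change -y to -ied. 'study' becomes 'studied'.

studied


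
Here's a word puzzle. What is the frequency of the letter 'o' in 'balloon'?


Letter 'o' in 'balloon': found at position(s) 5, 6 = 2 occurrence(s).

2


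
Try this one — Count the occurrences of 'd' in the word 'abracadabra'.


Letter 'd' in 'abracadabra': found at position(s) 7 = 1 occurrence(s).

1


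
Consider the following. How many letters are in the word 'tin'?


Spell out 'tin' and number each letter: t(1), i(2), n(3). Total: 3 letters.

3


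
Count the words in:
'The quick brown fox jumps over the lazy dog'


Split into words: The | quick | brown | fox | jumps | over | the | lazy | dog = 9 words.

9


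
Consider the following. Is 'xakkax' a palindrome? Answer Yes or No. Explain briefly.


Forward: 'xakkax'
Reversed: 'xakkax'
They are identical.

Yes


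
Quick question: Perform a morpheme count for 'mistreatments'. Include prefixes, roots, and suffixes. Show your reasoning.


Decomposition: mis- (prefix) + treat (root) + -ment (suffix) + -s (plural) = 4 morpheme(s)

4 morphemes


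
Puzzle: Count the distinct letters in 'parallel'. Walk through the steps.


Unique letters in 'parallel': {a, e, l, p, r} = 5 distinct letters.

5


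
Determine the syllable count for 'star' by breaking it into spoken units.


Break 'star' into syllables: star -> star = 1 syllable

1 syllable


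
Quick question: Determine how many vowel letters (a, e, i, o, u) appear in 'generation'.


Vowels in 'generation': e, e, a, i, o = 5 vowels.

5


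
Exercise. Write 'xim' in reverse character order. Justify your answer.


Reverse 'xim' character by character: 'mix'.

mix


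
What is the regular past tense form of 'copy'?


Apply rule: Change -y to -ied. 'copy' becomes 'copied'.

copied


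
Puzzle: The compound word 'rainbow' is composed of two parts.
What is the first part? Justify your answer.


Split 'rainbow' into 'rain' + 'bow'. The first part is 'rain'.

rain


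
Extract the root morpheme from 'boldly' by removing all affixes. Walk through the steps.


Remove suffix '-ly' from 'boldly' to get root 'bold'.

bold


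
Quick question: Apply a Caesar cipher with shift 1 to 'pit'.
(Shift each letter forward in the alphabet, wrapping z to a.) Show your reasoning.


Shift each letter by 1: p -> q, i -> j, t -> u. Result: 'qju'.

qju


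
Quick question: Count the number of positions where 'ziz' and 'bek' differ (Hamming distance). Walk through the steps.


Alignment:
Position 1: 'z' vs 'b' = DIFFER
Position 2: 'i' vs 'e' = DIFFER
Position 3: 'z' vs 'k' = DIFFER
Total differences: 3

3


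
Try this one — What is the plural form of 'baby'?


Apply rule: Change -y to -ies (consonant + y). 'baby' becomes 'babies'.

babies


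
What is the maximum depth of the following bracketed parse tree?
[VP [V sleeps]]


Count bracket nesting levels:
'[' at pos 0: depth = 1
'[' at pos 4: depth = 2
Maximum depth reached: 2

2


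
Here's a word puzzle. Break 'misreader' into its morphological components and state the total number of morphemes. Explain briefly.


Step 1: Identify prefix: 'mis' (meaning: wrongly)
Step 2: Identify root: 'read'
Step 3: Identify suffix(es): 'er'
Decomposition: mis- (prefix: wrongly) + read (root) + -er (suffix: one who)
Total morphemes: 3

3 morphemes (mis- (prefix: wrongly) + read (root) + -er (suffix: one who))


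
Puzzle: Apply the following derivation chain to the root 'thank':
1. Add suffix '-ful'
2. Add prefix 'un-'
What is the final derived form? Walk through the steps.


Step 1: Add suffix '-ful' to 'thank' = 'thankful'
Step 2: Add prefix 'un-' to 'thankful' = 'unthankful'

unthankful


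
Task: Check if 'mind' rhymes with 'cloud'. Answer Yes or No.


Rime (stressed vowel + following sounds) of 'mind': -ind = /aɪnd/
Rime of 'cloud': -oud = /aʊd/
/aɪnd/ and /aʊd/ are different ending sounds, so the words do not rhyme.

No


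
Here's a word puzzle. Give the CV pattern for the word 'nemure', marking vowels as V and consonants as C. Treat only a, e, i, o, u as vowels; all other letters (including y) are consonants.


Letter mapping: n = C, e = V, m = C, u = V, r = C, e = V.

CVCVCV


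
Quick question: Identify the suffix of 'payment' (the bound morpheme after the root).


The word 'payment' = 'pay' (root) + '-ment' (suffix). The suffix is '-ment'.

ment


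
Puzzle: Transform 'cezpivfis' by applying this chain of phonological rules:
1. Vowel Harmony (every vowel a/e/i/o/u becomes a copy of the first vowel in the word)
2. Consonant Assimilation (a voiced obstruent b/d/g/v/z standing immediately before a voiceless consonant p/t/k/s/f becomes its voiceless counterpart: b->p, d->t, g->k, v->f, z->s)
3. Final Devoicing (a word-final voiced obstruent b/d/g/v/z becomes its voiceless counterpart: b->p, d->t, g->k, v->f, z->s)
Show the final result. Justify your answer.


Starting form: 'cezpivfis'
Rule 1: Vowel Harmony: all vowels become 'e' (matching first vowel). 'cezpivfis' -> 'cezpevfes'
Rule 2: Consonant Assimilation: voiced obstruent before voiceless consonant becomes voiceless ('zp' -> 'sp', 'vf' -> 'ff'). 'cezpevfes' -> 'cespeffes'
Rule 3: Final Devoicing: final consonant 's' is not one of the voiced obstruents b/d/g/v/z. No change.
Final form: 'cespeffes'

cespeffes


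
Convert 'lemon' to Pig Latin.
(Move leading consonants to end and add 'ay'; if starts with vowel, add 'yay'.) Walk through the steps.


'lemon': move consonant cluster 'l' to end and add 'ay': 'emonlay'.

emonlay


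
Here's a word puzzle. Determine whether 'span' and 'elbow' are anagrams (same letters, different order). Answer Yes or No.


Sorted letters of 'span': 'anps'
Sorted letters of 'elbow': 'below'
They do not match.

No


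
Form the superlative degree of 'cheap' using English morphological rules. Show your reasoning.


Apply superlative formation (add -est): 'cheap' -> 'cheapest'.

cheapest


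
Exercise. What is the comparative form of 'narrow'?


Apply comparative formation (add -er): 'narrow' -> 'narrower'.

narrower


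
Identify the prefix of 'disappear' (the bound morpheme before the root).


The word 'disappear' = 'dis' (prefix) + 'appear' (root). The prefix is 'dis'.

dis


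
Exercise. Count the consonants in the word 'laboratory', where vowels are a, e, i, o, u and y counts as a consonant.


Consonants in 'laboratory': l, b, r, t, r, y = 6 consonants.

6


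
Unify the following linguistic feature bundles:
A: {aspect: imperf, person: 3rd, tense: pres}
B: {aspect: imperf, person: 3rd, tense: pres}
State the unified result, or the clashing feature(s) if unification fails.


Compare features:
aspect: A=imperf vs B=imperf -> unified: imperf
person: A=3rd vs B=3rd -> unified: 3rd
tense: A=pres vs B=pres -> unified: pres
No clashes found.

Unified: {aspect: imperf, person: 3rd, tense: pres}


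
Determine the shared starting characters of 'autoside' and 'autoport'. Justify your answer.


Compare from the start: 4 characters match: 'auto'. Mismatch at position 5: 's' vs 'p'.

auto


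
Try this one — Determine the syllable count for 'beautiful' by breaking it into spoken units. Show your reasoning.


Break 'beautiful' into syllables: beau-ti-ful -> beau | ti | ful = 3 syllables

3 syllables


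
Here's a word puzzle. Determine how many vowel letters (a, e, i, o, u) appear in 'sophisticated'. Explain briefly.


Vowels in 'sophisticated': o, i, i, a, e = 5 vowels.

5


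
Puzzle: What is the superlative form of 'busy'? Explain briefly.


Apply superlative formation (consonant + y: change y to i, add -est): 'busy' -> 'busiest'.

busiest


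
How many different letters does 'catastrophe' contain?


Unique letters in 'catastrophe': {a, c, e, h, o, p, r, s, t} = 9 distinct letters.

9


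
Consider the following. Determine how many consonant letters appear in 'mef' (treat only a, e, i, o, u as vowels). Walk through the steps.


Consonants in 'mef': m, f = 2 consonants.

2


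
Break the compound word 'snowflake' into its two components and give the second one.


Split 'snowflake' into 'snow' + 'flake'. The second part is 'flake'.

flake


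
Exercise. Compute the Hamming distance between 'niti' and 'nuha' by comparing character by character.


Alignment:
Position 1: 'n' vs 'n' = match
Position 2: 'i' vs 'u' = DIFFER
Position 3: 't' vs 'h' = DIFFER
Position 4: 'i' vs 'a' = DIFFER
Total differences: 3

3


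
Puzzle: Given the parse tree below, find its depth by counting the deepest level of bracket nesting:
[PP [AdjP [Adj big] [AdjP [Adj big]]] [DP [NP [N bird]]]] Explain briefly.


Count bracket nesting levels:
'[' at pos 0: depth = 1
'[' at pos 4: depth = 2
'[' at pos 10: depth = 3
'[' at pos 20: depth = 3
'[' at pos 26: depth = 4
'[' at pos 38: depth = 2
'[' at pos 42: depth = 3
'[' at pos 46: depth = 4
Maximum depth reached: 4

4


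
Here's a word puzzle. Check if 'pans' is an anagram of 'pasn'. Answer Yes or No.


Sorted letters of 'pans': 'anps'
Sorted letters of 'pasn': 'anps'
They match.

Yes


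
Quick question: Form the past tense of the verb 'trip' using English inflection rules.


Apply rule: Double final consonant and add -ed. 'trip' becomes 'tripped'.

tripped


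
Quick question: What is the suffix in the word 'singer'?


The word 'singer' = 'sing' (root) + '-er' (suffix). The suffix is '-er'.

er


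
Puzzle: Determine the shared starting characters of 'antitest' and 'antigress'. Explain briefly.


Compare from the start: 4 characters match: 'anti'. Mismatch at position 5: 't' vs 'g'.

anti


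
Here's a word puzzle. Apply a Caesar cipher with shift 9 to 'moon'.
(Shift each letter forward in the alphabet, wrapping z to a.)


Shift each letter by 9: m -> v, o -> x, o -> x, n -> w. Result: 'vxxw'.

vxxw


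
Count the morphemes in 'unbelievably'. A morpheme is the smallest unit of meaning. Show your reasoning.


Decomposition: un- (prefix) + believe (root) + -able (suffix) + -ly (suffix) = 4 morpheme(s)

4 morphemes


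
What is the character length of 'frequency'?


Spell out 'frequency' and number each letter: f(1), r(2), e(3), q(4), u(5), e(6), n(7), c(8), y(9). Total: 9 letters.

9


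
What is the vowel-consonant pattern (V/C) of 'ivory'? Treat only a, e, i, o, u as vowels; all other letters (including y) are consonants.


Letter mapping: i = V, v = C, o = V, r = C, y = C.

VCVCC


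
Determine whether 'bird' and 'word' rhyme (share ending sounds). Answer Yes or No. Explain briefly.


Rime (stressed vowel + following sounds) of 'bird': -ird = /ɜːrd/
Rime of 'word': -ord = /ɜːrd/
/ɜːrd/ and /ɜːrd/ are the same ending sound, so the words rhyme.

Yes


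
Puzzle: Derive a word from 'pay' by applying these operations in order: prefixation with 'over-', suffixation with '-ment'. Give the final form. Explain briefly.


Step 1: Add prefix 'over-' to 'pay' = 'overpay'
Step 2: Add suffix '-ment' to 'overpay' = 'overpayment'

overpayment


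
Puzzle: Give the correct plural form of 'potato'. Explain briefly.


Apply rule: Add -es (consonant + o). 'potato' becomes 'potatoes'.

potatoes


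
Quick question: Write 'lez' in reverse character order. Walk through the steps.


Reverse 'lez' character by character: 'zel'.

zel


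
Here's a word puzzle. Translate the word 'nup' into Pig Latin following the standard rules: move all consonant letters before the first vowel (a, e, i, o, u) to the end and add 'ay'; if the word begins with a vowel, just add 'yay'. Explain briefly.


'nup': move consonant cluster 'n' to end and add 'ay': 'upnay'.

upnay


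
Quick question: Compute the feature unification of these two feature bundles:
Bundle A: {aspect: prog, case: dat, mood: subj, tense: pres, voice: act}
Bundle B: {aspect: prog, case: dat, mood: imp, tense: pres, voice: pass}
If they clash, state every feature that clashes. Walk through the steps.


Compare features:
aspect: A=prog vs B=prog -> unified: prog
case: A=dat vs B=dat -> unified: dat
mood: A=subj vs B=imp -> CLASH
tense: A=pres vs B=pres -> unified: pres
voice: A=act vs B=pass -> CLASH
Clashes detected on features 'mood' (subj vs imp) and 'voice' (act vs pass); unification fails.

CLASH on 'mood' (subj vs imp) and 'voice' (act vs pass)


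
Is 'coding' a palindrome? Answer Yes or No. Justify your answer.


Forward: 'coding'
Reversed: 'gnidoc'
They differ.

No


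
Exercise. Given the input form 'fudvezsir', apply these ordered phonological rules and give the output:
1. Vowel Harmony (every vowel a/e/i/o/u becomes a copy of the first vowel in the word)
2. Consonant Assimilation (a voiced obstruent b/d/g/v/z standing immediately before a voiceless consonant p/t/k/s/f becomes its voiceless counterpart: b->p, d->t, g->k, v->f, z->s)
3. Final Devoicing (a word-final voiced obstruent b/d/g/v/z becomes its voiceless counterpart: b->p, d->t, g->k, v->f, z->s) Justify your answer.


Starting form: 'fudvezsir'
Rule 1: Vowel Harmony: all vowels become 'u' (matching first vowel). 'fudvezsir' -> 'fudvuzsur'
Rule 2: Consonant Assimilation: voiced obstruent before voiceless consonant becomes voiceless ('zs' -> 'ss'). 'fudvuzsur' -> 'fudvussur'
Rule 3: Final Devoicing: final consonant 'r' is not one of the voiced obstruents b/d/g/v/z. No change.
Final form: 'fudvussur'

fudvussur


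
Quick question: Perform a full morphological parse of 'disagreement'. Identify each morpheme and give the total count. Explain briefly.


Step 1: Identify prefix: 'dis' (meaning: not/apart)
Step 2: Identify root: 'agree'
Step 3: Identify suffix(es): 'ment'
Decomposition: dis- (prefix: not/apart) + agree (root) + -ment (suffix: action/result)
Total morphemes: 3

3 morphemes (dis- (prefix: not/apart) + agree (root) + -ment (suffix: action/result))


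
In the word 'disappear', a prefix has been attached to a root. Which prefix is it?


The word 'disappear' = 'dis' (prefix) + 'appear' (root). The prefix is 'dis'.

dis


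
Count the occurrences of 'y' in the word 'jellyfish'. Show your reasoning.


Letter 'y' in 'jellyfish': found at position(s) 5 = 1 occurrence(s).

1


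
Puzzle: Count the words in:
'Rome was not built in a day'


Split into words: Rome | was | not | built | in | a | day = 7 words.

7


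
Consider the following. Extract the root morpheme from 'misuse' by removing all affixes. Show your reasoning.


Remove prefix 'mis' from 'misuse' to get root 'use'.

use


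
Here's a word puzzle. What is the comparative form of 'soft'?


Apply comparative formation (add -er): 'soft' -> 'softer'.

softer


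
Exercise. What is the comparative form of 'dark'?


Apply comparative formation (add -er): 'dark' -> 'darker'.

darker


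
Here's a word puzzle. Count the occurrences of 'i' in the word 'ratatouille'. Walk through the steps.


Letter 'i' in 'ratatouille': found at position(s) 8 = 1 occurrence(s).

1


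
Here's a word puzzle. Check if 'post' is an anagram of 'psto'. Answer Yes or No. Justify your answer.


Sorted letters of 'post': 'opst'
Sorted letters of 'psto': 'opst'
They match.

Yes


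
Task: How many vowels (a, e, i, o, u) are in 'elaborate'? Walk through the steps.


Vowels in 'elaborate': e, a, o, a, e = 5 vowels.

5


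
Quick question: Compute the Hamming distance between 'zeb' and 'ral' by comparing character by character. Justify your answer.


Alignment:
Position 1: 'z' vs 'r' = DIFFER
Position 2: 'e' vs 'a' = DIFFER
Position 3: 'b' vs 'l' = DIFFER
Total differences: 3

3


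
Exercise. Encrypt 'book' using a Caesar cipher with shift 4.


Shift each letter by 4: b -> f, o -> s, o -> s, k -> o. Result: 'fsso'.

fsso


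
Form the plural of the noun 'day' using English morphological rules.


Apply rule: Add -s. 'day' becomes 'days'.

days


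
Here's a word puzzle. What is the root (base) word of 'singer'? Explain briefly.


Remove suffix '-er' from 'singer' to get root 'sing'.

sing


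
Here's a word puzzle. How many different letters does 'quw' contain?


Unique letters in 'quw': {q, u, w} = 3 distinct letters.

3


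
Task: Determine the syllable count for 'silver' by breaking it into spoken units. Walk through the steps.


Break 'silver' into syllables: sil-ver -> sil | ver = 2 syllables

2 syllables


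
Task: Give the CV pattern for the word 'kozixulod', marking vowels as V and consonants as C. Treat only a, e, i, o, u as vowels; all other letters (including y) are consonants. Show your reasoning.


Letter mapping: k = C, o = V, z = C, i = V, x = C, u = V, l = C, o = V, d = C.

CVCVCVCVC


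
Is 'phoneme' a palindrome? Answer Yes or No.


Forward: 'phoneme'
Reversed: 'emenohp'
They differ.

No


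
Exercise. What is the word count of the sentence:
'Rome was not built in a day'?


Split into words: Rome | was | not | built | in | a | day = 7 words.

7


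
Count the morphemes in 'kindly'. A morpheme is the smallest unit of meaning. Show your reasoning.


Decomposition: kind (root) + -ly (suffix) = 2 morpheme(s)

2 morphemes


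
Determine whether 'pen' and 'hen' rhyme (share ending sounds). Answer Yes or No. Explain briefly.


Rime (stressed vowel + following sounds) of 'pen': -en = /ɛn/
Rime of 'hen': -en = /ɛn/
/ɛn/ and /ɛn/ are the same ending sound, so the words rhyme.

Yes


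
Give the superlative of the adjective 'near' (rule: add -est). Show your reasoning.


Apply superlative formation (add -est): 'near' -> 'nearest'.

nearest


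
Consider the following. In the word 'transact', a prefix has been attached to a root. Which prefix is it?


The word 'transact' = 'trans' (prefix) + 'act' (root). The prefix is 'trans'.

trans


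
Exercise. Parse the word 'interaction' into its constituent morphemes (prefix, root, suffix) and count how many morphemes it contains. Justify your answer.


Step 1: Identify prefix: 'inter' (meaning: between)
Step 2: Identify root: 'act'
Step 3: Identify suffix(es): 'ion'
Decomposition: inter- (prefix: between) + act (root) + -ion (suffix: act of)
Total morphemes: 3

3 morphemes (inter- (prefix: between) + act (root) + -ion (suffix: act of))


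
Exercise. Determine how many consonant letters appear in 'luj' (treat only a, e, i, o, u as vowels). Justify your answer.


Consonants in 'luj': l, j = 2 consonants.

2


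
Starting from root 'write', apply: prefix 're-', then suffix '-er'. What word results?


Step 1: Add prefix 're-' to 'write' = 'rewrite'
Step 2: Add suffix '-er' to 'rewrite' = 'rewriter'

rewriter


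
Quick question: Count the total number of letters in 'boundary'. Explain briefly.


Spell out 'boundary' and number each letter: b(1), o(2), u(3), n(4), d(5), a(6), r(7), y(8). Total: 8 letters.

8


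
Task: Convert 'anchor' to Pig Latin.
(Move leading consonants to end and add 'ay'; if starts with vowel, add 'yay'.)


'anchor' starts with a vowel, so add 'yay': 'anchoryay'.

anchoryay


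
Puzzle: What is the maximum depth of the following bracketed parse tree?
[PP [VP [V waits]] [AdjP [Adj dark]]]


Count bracket nesting levels:
'[' at pos 0: depth = 1
'[' at pos 4: depth = 2
'[' at pos 8: depth = 3
'[' at pos 19: depth = 2
'[' at pos 25: depth = 3
Maximum depth reached: 3

3


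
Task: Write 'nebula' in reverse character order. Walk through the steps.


Reverse 'nebula' character by character: 'aluben'.

aluben


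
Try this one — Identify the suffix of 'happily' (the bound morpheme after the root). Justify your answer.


The word 'happily' = 'happy' (root) + '-ly' (suffix). The suffix is '-ly'.

ly


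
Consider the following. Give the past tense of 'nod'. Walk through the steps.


Apply rule: Double final consonant and add -ed. 'nod' becomes 'nodded'.

nodded


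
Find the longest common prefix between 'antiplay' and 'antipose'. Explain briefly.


Compare from the start: 5 characters match: 'antip'. Mismatch at position 6: 'l' vs 'o'.

antip


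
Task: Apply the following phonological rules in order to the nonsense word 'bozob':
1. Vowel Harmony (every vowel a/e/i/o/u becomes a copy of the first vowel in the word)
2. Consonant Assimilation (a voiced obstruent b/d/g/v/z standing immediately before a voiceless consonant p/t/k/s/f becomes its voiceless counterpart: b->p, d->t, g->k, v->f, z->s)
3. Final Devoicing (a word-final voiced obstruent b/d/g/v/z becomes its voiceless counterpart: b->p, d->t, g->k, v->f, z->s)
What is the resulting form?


Starting form: 'bozob'
Rule 1: Vowel Harmony: all vowels already match. No change.
Rule 2: Consonant Assimilation: no voiced obstruent (b/d/g/v/z) stands immediately before a voiceless consonant (p/t/k/s/f). No change.
Rule 3: Final Devoicing: word-final voiced obstruent 'b' becomes voiceless 'p'. 'bozob' -> 'bozop'
Final form: 'bozop'

bozop


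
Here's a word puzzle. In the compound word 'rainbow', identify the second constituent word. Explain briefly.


Split 'rainbow' into 'rain' + 'bow'. The second part is 'bow'.

bow


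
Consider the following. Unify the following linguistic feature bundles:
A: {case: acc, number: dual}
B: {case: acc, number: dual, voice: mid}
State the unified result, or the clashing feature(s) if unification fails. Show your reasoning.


Compare features:
case: A=acc vs B=acc -> unified: acc
number: A=dual vs B=dual -> unified: dual
voice: A=_ vs B=mid -> unified: mid
No clashes found.

Unified: {case: acc, number: dual, voice: mid}


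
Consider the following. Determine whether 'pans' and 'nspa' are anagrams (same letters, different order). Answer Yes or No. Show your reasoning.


Sorted letters of 'pans': 'anps'
Sorted letters of 'nspa': 'anps'
They match.

Yes


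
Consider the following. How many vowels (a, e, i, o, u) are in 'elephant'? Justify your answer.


Vowels in 'elephant': e, e, a = 3 vowels.

3


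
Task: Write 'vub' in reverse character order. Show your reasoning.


Reverse 'vub' character by character: 'buv'.

buv


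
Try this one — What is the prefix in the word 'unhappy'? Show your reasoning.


The word 'unhappy' = 'un' (prefix) + 'happy' (root). The prefix is 'un'.

un


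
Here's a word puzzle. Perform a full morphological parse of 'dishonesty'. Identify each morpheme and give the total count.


Step 1: Identify prefix: 'dis' (meaning: not/apart)
Step 2: Identify root: 'honest'
Step 3: Identify suffix(es): 'y'
Decomposition: dis- (prefix: not/apart) + honest (root) + -y (suffix: quality)
Total morphemes: 3

3 morphemes (dis- (prefix: not/apart) + honest (root) + -y (suffix: quality))


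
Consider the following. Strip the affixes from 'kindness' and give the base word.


Remove suffix '-ness' from 'kindness' to get root 'kind'.

kind
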